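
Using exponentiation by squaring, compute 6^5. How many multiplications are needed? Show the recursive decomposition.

Computing 6^5 by squaring (build up from 6^1; each line after the first costs one multiplication):

6^1 = 6
6^2 = (6^1)^2 = 6^2 = 36
6^4 = (6^2)^2 = 36^2 = 1296
6^5 = 6 * 6^4 = 6 * 1296 = 7776

Result: 7776
Multiplications needed: 3 (3 lines after 6^1)

6^5 = 7776. Using exponentiation by squaring, this requires 3 multiplications. The key idea: if the exponent is even, square the half-power; if odd, multiply by the base once.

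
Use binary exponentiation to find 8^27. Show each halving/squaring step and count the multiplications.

Computing 8^27 by squaring (build up from 8^1; each line after the first costs one multiplication):

8^1 = 8
8^2 = (8^1)^2 = 8^2 = 64
8^3 = 8 * 8^2 = 8 * 64 = 512
8^6 = (8^3)^2 = 512^2 = 262144
8^12 = (8^6)^2 = 262144^2 = 68719476736
8^13 = 8 * 8^12 = 8 * 68719476736 = 549755813888
8^26 = (8^13)^2 = 549755813888^2 = 302231454903657293676544
8^27 = 8 * 8^26 = 8 * 302231454903657293676544 = 2417851639229258349412352

Result: 2417851639229258349412352
Multiplications needed: 7 (7 lines after 8^1)

8^27 = 2417851639229258349412352. Using exponentiation by squaring, this requires 7 multiplications. The key idea: if the exponent is even, square the half-power; if odd, multiply by the base once.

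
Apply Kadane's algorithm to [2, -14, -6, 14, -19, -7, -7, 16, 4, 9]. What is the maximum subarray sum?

Using Kadane's algorithm on [2, -14, -6, 14, -19, -7, -7, 16, 4, 9]:

Scanning through the array:
Position 1 (value -14): max_ending_here = -12, max_so_far = 2
Position 2 (value -6): max_ending_here = -6, max_so_far = 2
Position 3 (value 14): max_ending_here = 14, max_so_far = 14
Position 4 (value -19): max_ending_here = -5, max_so_far = 14
Position 5 (value -7): max_ending_here = -7, max_so_far = 14
Position 6 (value -7): max_ending_here = -7, max_so_far = 14
Position 7 (value 16): max_ending_here = 16, max_so_far = 16
Position 8 (value 4): max_ending_here = 20, max_so_far = 20
Position 9 (value 9): max_ending_here = 29, max_so_far = 29

Maximum subarray: [16, 4, 9]
Maximum sum: 29

The maximum subarray is [16, 4, 9] with sum 29. This subarray runs from index 7 to index 9.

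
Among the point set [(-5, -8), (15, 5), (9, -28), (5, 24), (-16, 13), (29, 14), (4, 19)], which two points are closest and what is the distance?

Computing all pairwise distances among 7 points:

d((-5, -8), (15, 5)) = 23.8537
d((-5, -8), (9, -28)) = 24.4131
d((-5, -8), (5, 24)) = 33.5261
d((-5, -8), (-16, 13)) = 23.7065
d((-5, -8), (29, 14)) = 40.4969
d((-5, -8), (4, 19)) = 28.4605
d((15, 5), (9, -28)) = 33.541
d((15, 5), (5, 24)) = 21.4709
d((15, 5), (-16, 13)) = 32.0156
d((15, 5), (29, 14)) = 16.6433
d((15, 5), (4, 19)) = 17.8045
d((9, -28), (5, 24)) = 52.1536
d((9, -28), (-16, 13)) = 48.0208
d((9, -28), (29, 14)) = 46.5188
d((9, -28), (4, 19)) = 47.2652
d((5, 24), (-16, 13)) = 23.7065
d((5, 24), (29, 14)) = 26.0
d((5, 24), (4, 19)) = 5.099 <-- minimum
d((-16, 13), (29, 14)) = 45.0111
d((-16, 13), (4, 19)) = 20.8806
d((29, 14), (4, 19)) = 25.4951

Closest pair: (5, 24) and (4, 19) with distance 5.099

The closest pair is (5, 24) and (4, 19) with Euclidean distance 5.099. For 7 points, brute-force pairwise comparison is shown above. For large n, the divide-and-conquer algorithm (sort by x, recurse on halves, check the dividing strip) achieves O(n log n).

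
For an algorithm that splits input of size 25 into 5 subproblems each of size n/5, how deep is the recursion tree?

For divide and conquer with division factor 5:

Problem sizes at each level:
Level 0: 25
Level 1: 5
Level 2: 1

The root is level 0 and the size-1 base case is level 2 (the tree spans levels 0 through 2, i.e. 3 levels counting the root), so the depth is the number of divisions: log_5(25) = 2

The recursion tree depth is log_5(25) = 2. At each level, the problem size is divided by 5, so it takes 2 divisions to reduce to a base case of size 1. The algorithm makes 5 recursive calls at each level.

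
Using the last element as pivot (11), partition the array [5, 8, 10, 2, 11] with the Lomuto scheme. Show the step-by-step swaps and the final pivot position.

Lomuto partition with pivot = 11:

Initial array: [5, 8, 10, 2, 11]

arr[0]=5 <= 11: swap with position 0, array becomes [5, 8, 10, 2, 11]
arr[1]=8 <= 11: swap with position 1, array becomes [5, 8, 10, 2, 11]
arr[2]=10 <= 11: swap with position 2, array becomes [5, 8, 10, 2, 11]
arr[3]=2 <= 11: swap with position 3, array becomes [5, 8, 10, 2, 11]

Place pivot at position 4: [5, 8, 10, 2, 11]
Pivot position: 4

After partitioning with pivot 11, the array becomes [5, 8, 10, 2, 11]. The pivot is placed at index 4. All elements to the left of the pivot are <= 11, and all elements to the right are > 11.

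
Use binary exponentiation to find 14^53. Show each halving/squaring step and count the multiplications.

Computing 14^53 by squaring (build up from 14^1; each line after the first costs one multiplication):

14^1 = 14
14^2 = (14^1)^2 = 14^2 = 196
14^3 = 14 * 14^2 = 14 * 196 = 2744
14^6 = (14^3)^2 = 2744^2 = 7529536
14^12 = (14^6)^2 = 7529536^2 = 56693912375296
14^13 = 14 * 14^12 = 14 * 56693912375296 = 793714773254144
14^26 = (14^13)^2 = 793714773254144^2 = 629983141281877223603213172736
14^52 = (14^26)^2 = 629983141281877223603213172736^2 = 396878758299381678483277913691857524931552116018231373725696
14^53 = 14 * 14^52 = 14 * 396878758299381678483277913691857524931552116018231373725696 = 5556302616191343498765890791686005349041729624255239232159744

Result: 5556302616191343498765890791686005349041729624255239232159744
Multiplications needed: 8 (8 lines after 14^1)

14^53 = 5556302616191343498765890791686005349041729624255239232159744. Using exponentiation by squaring, this requires 8 multiplications. The key idea: if the exponent is even, square the half-power; if odd, multiply by the base once.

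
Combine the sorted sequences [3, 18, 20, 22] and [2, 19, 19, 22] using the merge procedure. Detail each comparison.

Merging process:

Compare 3 vs 2: take 2 from right. Merged: [2]
Compare 3 vs 19: take 3 from left. Merged: [2, 3]
Compare 18 vs 19: take 18 from left. Merged: [2, 3, 18]
Compare 20 vs 19: take 19 from right. Merged: [2, 3, 18, 19]
Compare 20 vs 19: take 19 from right. Merged: [2, 3, 18, 19, 19]
Compare 20 vs 22: take 20 from left. Merged: [2, 3, 18, 19, 19, 20]
Compare 22 vs 22: take 22 from left. Merged: [2, 3, 18, 19, 19, 20, 22]
Append remaining from right: [22]. Merged: [2, 3, 18, 19, 19, 20, 22, 22]

Final merged array: [2, 3, 18, 19, 19, 20, 22, 22]
Total comparisons: 7

The merged array is [2, 3, 18, 19, 19, 20, 22, 22], requiring 7 comparisons. The merge step runs in O(n) time where n is the total number of elements.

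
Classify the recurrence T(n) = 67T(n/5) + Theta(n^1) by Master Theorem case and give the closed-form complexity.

Master Theorem for T(n) = 67T(n/5) + O(n^1):

a = 67, b = 5, c = 1
log_b(a) = log_5(67) = 2.6125

Case 1: c = 1 < log_5(67) = 2.6125
T(n) = O(n^(log_5 67))

For T(n) = 67T(n/5) + O(n^1): log_5(67) = 2.6125. This is Case 1 of the Master Theorem (c < log_b(a), work dominated by leaves), giving O(n^(log_5 67)).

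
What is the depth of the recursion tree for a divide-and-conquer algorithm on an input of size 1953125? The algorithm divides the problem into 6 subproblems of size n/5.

For divide and conquer with division factor 5:

Problem sizes at each level:
Level 0: 1953125
Level 1: 390625
Level 2: 78125
Level 3: 15625
Level 4: 3125
Level 5: 625
Level 6: 125
Level 7: 25
Level 8: 5
Level 9: 1

The root is level 0 and the size-1 base case is level 9 (the tree spans levels 0 through 9, i.e. 10 levels counting the root), so the depth is the number of divisions: log_5(1953125) = 9

The recursion tree depth is log_5(1953125) = 9. At each level, the problem size is divided by 5, so it takes 9 divisions to reduce to a base case of size 1. The algorithm makes 6 recursive calls at each level.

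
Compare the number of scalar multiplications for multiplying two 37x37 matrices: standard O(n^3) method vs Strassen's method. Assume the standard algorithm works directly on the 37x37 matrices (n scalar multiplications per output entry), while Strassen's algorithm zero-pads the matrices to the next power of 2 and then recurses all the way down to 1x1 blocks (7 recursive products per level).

Matrix multiplication for 37x37 matrices:

Strassen's algorithm requires power-of-2 dimensions. Pad 37x37 to 64x64 (next power of 2).

Standard algorithm: 37^3 = 50653 multiplications
Strassen's algorithm: 7^(log2(64)) = 7^6 = 117649 multiplications
Difference: 50653 - 117649 = -66996 (Strassen uses MORE here due to padding overhead — for small or just-over-power-of-2 n, padding can outweigh the per-level savings)

Standard: 50653 multiplications (37^3). Strassen: 117649 multiplications (7^6, after padding to 64x64). Strassen reduces 8 recursive multiplications to 7 at each level.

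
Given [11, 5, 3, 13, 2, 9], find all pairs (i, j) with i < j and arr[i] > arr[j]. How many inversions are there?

Finding inversions in [11, 5, 3, 13, 2, 9]:

(0, 1): arr[0]=11 > arr[1]=5
(0, 2): arr[0]=11 > arr[2]=3
(0, 4): arr[0]=11 > arr[4]=2
(0, 5): arr[0]=11 > arr[5]=9
(1, 2): arr[1]=5 > arr[2]=3
(1, 4): arr[1]=5 > arr[4]=2
(2, 4): arr[2]=3 > arr[4]=2
(3, 4): arr[3]=13 > arr[4]=2
(3, 5): arr[3]=13 > arr[5]=9

Total inversions: 9

The array has 9 inversion(s): (0,1), (0,2), (0,4), (0,5), (1,2), (1,4), (2,4), (3,4), (3,5). Each pair (i,j) satisfies i < j and arr[i] > arr[j].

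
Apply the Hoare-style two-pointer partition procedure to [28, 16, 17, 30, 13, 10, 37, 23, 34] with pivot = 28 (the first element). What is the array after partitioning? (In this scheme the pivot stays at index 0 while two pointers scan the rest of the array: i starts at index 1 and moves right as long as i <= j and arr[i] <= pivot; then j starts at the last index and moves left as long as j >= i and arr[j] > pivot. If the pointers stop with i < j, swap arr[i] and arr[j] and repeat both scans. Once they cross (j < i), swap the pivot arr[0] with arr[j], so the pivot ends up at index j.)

Hoare-style two-pointer partition with pivot = 28:

Initial array: [28, 16, 17, 30, 13, 10, 37, 23, 34]

Pointers start at i = 1, j = 8.
i stops at index 3 (arr[3]=30 > 28), j stops at index 7 (arr[7]=23 <= 28): swap arr[3] and arr[7], array becomes [28, 16, 17, 23, 13, 10, 37, 30, 34]
i ends at 6, j ends at 5: the pointers have crossed (j < i), so scanning stops.

Swap pivot arr[0] with arr[5] to place pivot at position 5: [10, 16, 17, 23, 13, 28, 37, 30, 34]
Pivot position: 5

After partitioning with pivot 28, the array becomes [10, 16, 17, 23, 13, 28, 37, 30, 34]. The pivot is placed at index 5. All elements to the left of the pivot are <= 28, and all elements to the right are > 28.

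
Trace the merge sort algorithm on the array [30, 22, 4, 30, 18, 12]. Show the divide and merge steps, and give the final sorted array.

Merge sort trace:

Split: [30, 22, 4, 30, 18, 12] -> [30, 22, 4] and [30, 18, 12]
  Split: [30, 22, 4] -> [30] and [22, 4]
    Split: [22, 4] -> [22] and [4]
    Merge: [22] + [4] -> [4, 22]
  Merge: [30] + [4, 22] -> [4, 22, 30]
  Split: [30, 18, 12] -> [30] and [18, 12]
    Split: [18, 12] -> [18] and [12]
    Merge: [18] + [12] -> [12, 18]
  Merge: [30] + [12, 18] -> [12, 18, 30]
Merge: [4, 22, 30] + [12, 18, 30] -> [4, 12, 18, 22, 30, 30]

Final sorted array: [4, 12, 18, 22, 30, 30]

The merge sort proceeds by recursively splitting the array and merging sorted halves.
After all merges, the sorted array is [4, 12, 18, 22, 30, 30].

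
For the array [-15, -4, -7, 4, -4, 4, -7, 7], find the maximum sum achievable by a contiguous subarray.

Using Kadane's algorithm on [-15, -4, -7, 4, -4, 4, -7, 7]:

Scanning through the array:
Position 1 (value -4): max_ending_here = -4, max_so_far = -4
Position 2 (value -7): max_ending_here = -7, max_so_far = -4
Position 3 (value 4): max_ending_here = 4, max_so_far = 4
Position 4 (value -4): max_ending_here = 0, max_so_far = 4
Position 5 (value 4): max_ending_here = 4, max_so_far = 4
Position 6 (value -7): max_ending_here = -3, max_so_far = 4
Position 7 (value 7): max_ending_here = 7, max_so_far = 7

Maximum subarray: [7]
Maximum sum: 7

The maximum subarray is [7] with sum 7. This subarray runs from index 7 to index 7.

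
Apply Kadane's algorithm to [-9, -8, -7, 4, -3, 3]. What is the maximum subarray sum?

Using Kadane's algorithm on [-9, -8, -7, 4, -3, 3]:

Scanning through the array:
Position 1 (value -8): max_ending_here = -8, max_so_far = -8
Position 2 (value -7): max_ending_here = -7, max_so_far = -7
Position 3 (value 4): max_ending_here = 4, max_so_far = 4
Position 4 (value -3): max_ending_here = 1, max_so_far = 4
Position 5 (value 3): max_ending_here = 4, max_so_far = 4

Maximum subarray: [4]
Maximum sum: 4

The maximum subarray is [4] with sum 4. This subarray runs from index 3 to index 3.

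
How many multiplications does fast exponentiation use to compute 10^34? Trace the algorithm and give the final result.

Computing 10^34 by squaring (build up from 10^1; each line after the first costs one multiplication):

10^1 = 10
10^2 = (10^1)^2 = 10^2 = 100
10^4 = (10^2)^2 = 100^2 = 10000
10^8 = (10^4)^2 = 10000^2 = 100000000
10^16 = (10^8)^2 = 100000000^2 = 10000000000000000
10^17 = 10 * 10^16 = 10 * 10000000000000000 = 100000000000000000
10^34 = (10^17)^2 = 100000000000000000^2 = 10000000000000000000000000000000000

Result: 10000000000000000000000000000000000
Multiplications needed: 6 (6 lines after 10^1)

10^34 = 10000000000000000000000000000000000. Using exponentiation by squaring, this requires 6 multiplications. The key idea: if the exponent is even, square the half-power; if odd, multiply by the base once.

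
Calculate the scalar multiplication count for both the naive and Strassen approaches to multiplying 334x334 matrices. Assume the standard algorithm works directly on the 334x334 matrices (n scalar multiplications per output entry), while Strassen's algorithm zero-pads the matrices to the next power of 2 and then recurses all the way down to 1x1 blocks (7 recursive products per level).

Matrix multiplication for 334x334 matrices:

Strassen's algorithm requires power-of-2 dimensions. Pad 334x334 to 512x512 (next power of 2).

Standard algorithm: 334^3 = 37259704 multiplications
Strassen's algorithm: 7^(log2(512)) = 7^9 = 40353607 multiplications
Difference: 37259704 - 40353607 = -3093903 (Strassen uses MORE here due to padding overhead — for small or just-over-power-of-2 n, padding can outweigh the per-level savings)

Standard: 37259704 multiplications (334^3). Strassen: 40353607 multiplications (7^9, after padding to 512x512). Strassen reduces 8 recursive multiplications to 7 at each level.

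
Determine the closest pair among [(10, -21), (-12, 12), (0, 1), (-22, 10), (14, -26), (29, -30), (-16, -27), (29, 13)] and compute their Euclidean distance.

Computing all pairwise distances among 8 points:

d((10, -21), (-12, 12)) = 39.6611
d((10, -21), (0, 1)) = 24.1661
d((10, -21), (-22, 10)) = 44.5533
d((10, -21), (14, -26)) = 6.4031 <-- minimum
d((10, -21), (29, -30)) = 21.0238
d((10, -21), (-16, -27)) = 26.6833
d((10, -21), (29, 13)) = 38.9487
d((-12, 12), (0, 1)) = 16.2788
d((-12, 12), (-22, 10)) = 10.198
d((-12, 12), (14, -26)) = 46.0435
d((-12, 12), (29, -30)) = 58.6941
d((-12, 12), (-16, -27)) = 39.2046
d((-12, 12), (29, 13)) = 41.0122
d((0, 1), (-22, 10)) = 23.7697
d((0, 1), (14, -26)) = 30.4138
d((0, 1), (29, -30)) = 42.45
d((0, 1), (-16, -27)) = 32.249
d((0, 1), (29, 13)) = 31.3847
d((-22, 10), (14, -26)) = 50.9117
d((-22, 10), (29, -30)) = 64.8151
d((-22, 10), (-16, -27)) = 37.4833
d((-22, 10), (29, 13)) = 51.0882
d((14, -26), (29, -30)) = 15.5242
d((14, -26), (-16, -27)) = 30.0167
d((14, -26), (29, 13)) = 41.7852
d((29, -30), (-16, -27)) = 45.0999
d((29, -30), (29, 13)) = 43.0
d((-16, -27), (29, 13)) = 60.208

Closest pair: (10, -21) and (14, -26) with distance 6.4031

The closest pair is (10, -21) and (14, -26) with Euclidean distance 6.4031. For 8 points, brute-force pairwise comparison is shown above. For large n, the divide-and-conquer algorithm (sort by x, recurse on halves, check the dividing strip) achieves O(n log n).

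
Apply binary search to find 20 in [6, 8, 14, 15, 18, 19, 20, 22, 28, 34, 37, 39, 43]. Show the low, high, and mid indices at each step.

Binary search for 20 in [6, 8, 14, 15, 18, 19, 20, 22, 28, 34, 37, 39, 43]:

lo=0, hi=12, mid=6, arr[mid]=20 -> Found target at index 6!

Binary search finds 20 at index 6 after 1 comparisons. The search repeatedly halves the search space by comparing with the middle element.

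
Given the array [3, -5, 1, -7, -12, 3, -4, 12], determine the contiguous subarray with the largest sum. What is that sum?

Using Kadane's algorithm on [3, -5, 1, -7, -12, 3, -4, 12]:

Scanning through the array:
Position 1 (value -5): max_ending_here = -2, max_so_far = 3
Position 2 (value 1): max_ending_here = 1, max_so_far = 3
Position 3 (value -7): max_ending_here = -6, max_so_far = 3
Position 4 (value -12): max_ending_here = -12, max_so_far = 3
Position 5 (value 3): max_ending_here = 3, max_so_far = 3
Position 6 (value -4): max_ending_here = -1, max_so_far = 3
Position 7 (value 12): max_ending_here = 12, max_so_far = 12

Maximum subarray: [12]
Maximum sum: 12

The maximum subarray is [12] with sum 12. This subarray runs from index 7 to index 7.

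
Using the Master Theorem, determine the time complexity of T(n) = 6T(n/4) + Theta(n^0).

Master Theorem for T(n) = 6T(n/4) + O(n^0):

a = 6, b = 4, c = 0
log_b(a) = log_4(6) = 1.2925

Case 1: c = 0 < log_4(6) = 1.2925
T(n) = O(n^(log_4 6))

For T(n) = 6T(n/4) + O(n^0): log_4(6) = 1.2925. This is Case 1 of the Master Theorem (c < log_b(a), work dominated by leaves), giving O(n^(log_4 6)).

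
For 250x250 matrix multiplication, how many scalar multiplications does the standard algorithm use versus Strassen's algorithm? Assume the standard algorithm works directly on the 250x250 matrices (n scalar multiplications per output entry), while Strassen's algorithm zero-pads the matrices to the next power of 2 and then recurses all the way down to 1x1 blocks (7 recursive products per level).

Matrix multiplication for 250x250 matrices:

Strassen's algorithm requires power-of-2 dimensions. Pad 250x250 to 256x256 (next power of 2).

Standard algorithm: 250^3 = 15625000 multiplications
Strassen's algorithm: 7^(log2(256)) = 7^8 = 5764801 multiplications
Savings: 15625000 - 5764801 = 9860199 multiplications

Standard: 15625000 multiplications (250^3). Strassen: 5764801 multiplications (7^8, after padding to 256x256). Strassen reduces 8 recursive multiplications to 7 at each level.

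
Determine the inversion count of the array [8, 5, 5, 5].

Finding inversions in [8, 5, 5, 5]:

(0, 1): arr[0]=8 > arr[1]=5
(0, 2): arr[0]=8 > arr[2]=5
(0, 3): arr[0]=8 > arr[3]=5

Total inversions: 3

The array has 3 inversion(s): (0,1), (0,2), (0,3). Each pair (i,j) satisfies i < j and arr[i] > arr[j].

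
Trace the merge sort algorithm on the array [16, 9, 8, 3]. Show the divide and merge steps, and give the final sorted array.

Merge sort trace:

Split: [16, 9, 8, 3] -> [16, 9] and [8, 3]
  Split: [16, 9] -> [16] and [9]
  Merge: [16] + [9] -> [9, 16]
  Split: [8, 3] -> [8] and [3]
  Merge: [8] + [3] -> [3, 8]
Merge: [9, 16] + [3, 8] -> [3, 8, 9, 16]

Final sorted array: [3, 8, 9, 16]

The merge sort proceeds by recursively splitting the array and merging sorted halves.
After all merges, the sorted array is [3, 8, 9, 16].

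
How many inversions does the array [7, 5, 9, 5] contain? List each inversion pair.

Finding inversions in [7, 5, 9, 5]:

(0, 1): arr[0]=7 > arr[1]=5
(0, 3): arr[0]=7 > arr[3]=5
(2, 3): arr[2]=9 > arr[3]=5

Total inversions: 3

The array has 3 inversion(s): (0,1), (0,3), (2,3). Each pair (i,j) satisfies i < j and arr[i] > arr[j].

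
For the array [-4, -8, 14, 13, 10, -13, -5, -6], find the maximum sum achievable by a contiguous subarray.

Using Kadane's algorithm on [-4, -8, 14, 13, 10, -13, -5, -6]:

Scanning through the array:
Position 1 (value -8): max_ending_here = -8, max_so_far = -4
Position 2 (value 14): max_ending_here = 14, max_so_far = 14
Position 3 (value 13): max_ending_here = 27, max_so_far = 27
Position 4 (value 10): max_ending_here = 37, max_so_far = 37
Position 5 (value -13): max_ending_here = 24, max_so_far = 37
Position 6 (value -5): max_ending_here = 19, max_so_far = 37
Position 7 (value -6): max_ending_here = 13, max_so_far = 37

Maximum subarray: [14, 13, 10]
Maximum sum: 37

The maximum subarray is [14, 13, 10] with sum 37. This subarray runs from index 2 to index 4.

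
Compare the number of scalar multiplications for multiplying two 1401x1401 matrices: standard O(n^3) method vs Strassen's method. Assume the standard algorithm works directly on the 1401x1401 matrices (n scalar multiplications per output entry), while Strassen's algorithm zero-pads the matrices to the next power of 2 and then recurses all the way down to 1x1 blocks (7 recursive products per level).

Matrix multiplication for 1401x1401 matrices:

Strassen's algorithm requires power-of-2 dimensions. Pad 1401x1401 to 2048x2048 (next power of 2).

Standard algorithm: 1401^3 = 2749884201 multiplications
Strassen's algorithm: 7^(log2(2048)) = 7^11 = 1977326743 multiplications
Savings: 2749884201 - 1977326743 = 772557458 multiplications

Standard: 2749884201 multiplications (1401^3). Strassen: 1977326743 multiplications (7^11, after padding to 2048x2048). Strassen reduces 8 recursive multiplications to 7 at each level.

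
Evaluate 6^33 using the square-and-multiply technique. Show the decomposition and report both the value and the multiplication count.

Computing 6^33 by squaring (build up from 6^1; each line after the first costs one multiplication):

6^1 = 6
6^2 = (6^1)^2 = 6^2 = 36
6^4 = (6^2)^2 = 36^2 = 1296
6^8 = (6^4)^2 = 1296^2 = 1679616
6^16 = (6^8)^2 = 1679616^2 = 2821109907456
6^32 = (6^16)^2 = 2821109907456^2 = 7958661109946400884391936
6^33 = 6 * 6^32 = 6 * 7958661109946400884391936 = 47751966659678405306351616

Result: 47751966659678405306351616
Multiplications needed: 6 (6 lines after 6^1)

6^33 = 47751966659678405306351616. Using exponentiation by squaring, this requires 6 multiplications. The key idea: if the exponent is even, square the half-power; if odd, multiply by the base once.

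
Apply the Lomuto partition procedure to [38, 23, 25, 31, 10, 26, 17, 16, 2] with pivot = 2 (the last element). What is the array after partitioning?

Lomuto partition with pivot = 2:

Initial array: [38, 23, 25, 31, 10, 26, 17, 16, 2]

arr[0]=38 > 2: no swap
arr[1]=23 > 2: no swap
arr[2]=25 > 2: no swap
arr[3]=31 > 2: no swap
arr[4]=10 > 2: no swap
arr[5]=26 > 2: no swap
arr[6]=17 > 2: no swap
arr[7]=16 > 2: no swap

Place pivot at position 0: [2, 23, 25, 31, 10, 26, 17, 16, 38]
Pivot position: 0

After partitioning with pivot 2, the array becomes [2, 23, 25, 31, 10, 26, 17, 16, 38]. The pivot is placed at index 0. All elements to the left of the pivot are <= 2, and all elements to the right are > 2.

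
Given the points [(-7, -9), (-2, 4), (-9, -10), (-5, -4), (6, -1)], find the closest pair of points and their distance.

Computing all pairwise distances among 5 points:

d((-7, -9), (-2, 4)) = 13.9284
d((-7, -9), (-9, -10)) = 2.2361 <-- minimum
d((-7, -9), (-5, -4)) = 5.3852
d((-7, -9), (6, -1)) = 15.2643
d((-2, 4), (-9, -10)) = 15.6525
d((-2, 4), (-5, -4)) = 8.544
d((-2, 4), (6, -1)) = 9.434
d((-9, -10), (-5, -4)) = 7.2111
d((-9, -10), (6, -1)) = 17.4929
d((-5, -4), (6, -1)) = 11.4018

Closest pair: (-7, -9) and (-9, -10) with distance 2.2361

The closest pair is (-7, -9) and (-9, -10) with Euclidean distance 2.2361. For 5 points, brute-force pairwise comparison is shown above. For large n, the divide-and-conquer algorithm (sort by x, recurse on halves, check the dividing strip) achieves O(n log n).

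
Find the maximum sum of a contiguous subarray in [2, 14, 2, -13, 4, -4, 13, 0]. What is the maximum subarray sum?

Using Kadane's algorithm on [2, 14, 2, -13, 4, -4, 13, 0]:

Scanning through the array:
Position 1 (value 14): max_ending_here = 16, max_so_far = 16
Position 2 (value 2): max_ending_here = 18, max_so_far = 18
Position 3 (value -13): max_ending_here = 5, max_so_far = 18
Position 4 (value 4): max_ending_here = 9, max_so_far = 18
Position 5 (value -4): max_ending_here = 5, max_so_far = 18
Position 6 (value 13): max_ending_here = 18, max_so_far = 18
Position 7 (value 0): max_ending_here = 18, max_so_far = 18

Maximum subarray: [2, 14, 2]
Maximum sum: 18

The maximum subarray is [2, 14, 2] with sum 18. This subarray runs from index 0 to index 2.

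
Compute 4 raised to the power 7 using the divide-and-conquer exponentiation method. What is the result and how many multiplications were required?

Computing 4^7 by squaring (build up from 4^1; each line after the first costs one multiplication):

4^1 = 4
4^2 = (4^1)^2 = 4^2 = 16
4^3 = 4 * 4^2 = 4 * 16 = 64
4^6 = (4^3)^2 = 64^2 = 4096
4^7 = 4 * 4^6 = 4 * 4096 = 16384

Result: 16384
Multiplications needed: 4 (4 lines after 4^1)

4^7 = 16384. Using exponentiation by squaring, this requires 4 multiplications. The key idea: if the exponent is even, square the half-power; if odd, multiply by the base once.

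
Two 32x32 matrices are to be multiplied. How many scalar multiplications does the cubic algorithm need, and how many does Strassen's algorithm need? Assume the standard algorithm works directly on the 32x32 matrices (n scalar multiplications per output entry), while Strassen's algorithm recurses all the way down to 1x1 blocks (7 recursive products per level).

Matrix multiplication for 32x32 matrices:

Standard algorithm: 32^3 = 32768 multiplications
Strassen's algorithm: 7^(log2(32)) = 7^5 = 16807 multiplications
Savings: 32768 - 16807 = 15961 multiplications

Standard: 32768 multiplications (32^3). Strassen: 16807 multiplications (7^5). Strassen reduces 8 recursive multiplications to 7 at each level.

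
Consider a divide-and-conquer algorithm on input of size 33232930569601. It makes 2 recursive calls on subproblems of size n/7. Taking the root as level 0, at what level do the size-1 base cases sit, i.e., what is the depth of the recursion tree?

For divide and conquer with division factor 7:

Problem sizes at each level:
Level 0: 33232930569601
Level 1: 4747561509943
Level 2: 678223072849
Level 3: 96889010407
Level 4: 13841287201
Level 5: 1977326743
Level 6: 282475249
Level 7: 40353607
Level 8: 5764801
Level 9: 823543
Level 10: 117649
Level 11: 16807
Level 12: 2401
Level 13: 343
Level 14: 49
Level 15: 7
Level 16: 1

The root is level 0 and the size-1 base case is level 16 (the tree spans levels 0 through 16, i.e. 17 levels counting the root), so the depth is the number of divisions: log_7(33232930569601) = 16

The recursion tree depth is log_7(33232930569601) = 16. At each level, the problem size is divided by 7, so it takes 16 divisions to reduce to a base case of size 1. The algorithm makes 2 recursive calls at each level.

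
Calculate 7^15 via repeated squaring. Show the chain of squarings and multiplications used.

Computing 7^15 by squaring (build up from 7^1; each line after the first costs one multiplication):

7^1 = 7
7^2 = (7^1)^2 = 7^2 = 49
7^3 = 7 * 7^2 = 7 * 49 = 343
7^6 = (7^3)^2 = 343^2 = 117649
7^7 = 7 * 7^6 = 7 * 117649 = 823543
7^14 = (7^7)^2 = 823543^2 = 678223072849
7^15 = 7 * 7^14 = 7 * 678223072849 = 4747561509943

Result: 4747561509943
Multiplications needed: 6 (6 lines after 7^1)

7^15 = 4747561509943. Using exponentiation by squaring, this requires 6 multiplications. The key idea: if the exponent is even, square the half-power; if odd, multiply by the base once.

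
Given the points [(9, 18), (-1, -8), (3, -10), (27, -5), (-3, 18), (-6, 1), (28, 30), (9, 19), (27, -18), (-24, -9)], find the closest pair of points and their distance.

Computing all pairwise distances among 10 points:

d((9, 18), (-1, -8)) = 27.8568
d((9, 18), (3, -10)) = 28.6356
d((9, 18), (27, -5)) = 29.2062
d((9, 18), (-3, 18)) = 12.0
d((9, 18), (-6, 1)) = 22.6716
d((9, 18), (28, 30)) = 22.4722
d((9, 18), (9, 19)) = 1.0 <-- minimum
d((9, 18), (27, -18)) = 40.2492
d((9, 18), (-24, -9)) = 42.638
d((-1, -8), (3, -10)) = 4.4721
d((-1, -8), (27, -5)) = 28.1603
d((-1, -8), (-3, 18)) = 26.0768
d((-1, -8), (-6, 1)) = 10.2956
d((-1, -8), (28, 30)) = 47.8017
d((-1, -8), (9, 19)) = 28.7924
d((-1, -8), (27, -18)) = 29.7321
d((-1, -8), (-24, -9)) = 23.0217
d((3, -10), (27, -5)) = 24.5153
d((3, -10), (-3, 18)) = 28.6356
d((3, -10), (-6, 1)) = 14.2127
d((3, -10), (28, 30)) = 47.1699
d((3, -10), (9, 19)) = 29.6142
d((3, -10), (27, -18)) = 25.2982
d((3, -10), (-24, -9)) = 27.0185
d((27, -5), (-3, 18)) = 37.8021
d((27, -5), (-6, 1)) = 33.541
d((27, -5), (28, 30)) = 35.0143
d((27, -5), (9, 19)) = 30.0
d((27, -5), (27, -18)) = 13.0
d((27, -5), (-24, -9)) = 51.1566
d((-3, 18), (-6, 1)) = 17.2627
d((-3, 18), (28, 30)) = 33.2415
d((-3, 18), (9, 19)) = 12.0416
d((-3, 18), (27, -18)) = 46.8615
d((-3, 18), (-24, -9)) = 34.2053
d((-6, 1), (28, 30)) = 44.6878
d((-6, 1), (9, 19)) = 23.4307
d((-6, 1), (27, -18)) = 38.0789
d((-6, 1), (-24, -9)) = 20.5913
d((28, 30), (9, 19)) = 21.9545
d((28, 30), (27, -18)) = 48.0104
d((28, 30), (-24, -9)) = 65.0
d((9, 19), (27, -18)) = 41.1461
d((9, 19), (-24, -9)) = 43.2782
d((27, -18), (-24, -9)) = 51.788

Closest pair: (9, 18) and (9, 19) with distance 1.0

The closest pair is (9, 18) and (9, 19) with Euclidean distance 1.0. For 10 points, brute-force pairwise comparison is shown above. For large n, the divide-and-conquer algorithm (sort by x, recurse on halves, check the dividing strip) achieves O(n log n).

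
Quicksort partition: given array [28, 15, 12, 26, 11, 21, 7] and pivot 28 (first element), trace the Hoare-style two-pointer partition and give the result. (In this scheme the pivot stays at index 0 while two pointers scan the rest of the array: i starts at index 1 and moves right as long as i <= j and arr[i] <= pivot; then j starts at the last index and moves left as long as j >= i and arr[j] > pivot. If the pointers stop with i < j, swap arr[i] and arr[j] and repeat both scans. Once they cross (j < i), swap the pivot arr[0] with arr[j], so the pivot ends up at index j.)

Hoare-style two-pointer partition with pivot = 28:

Initial array: [28, 15, 12, 26, 11, 21, 7]

Pointers start at i = 1, j = 6.
i ends at 7, j ends at 6: the pointers have crossed (j < i), so scanning stops.

Swap pivot arr[0] with arr[6] to place pivot at position 6: [7, 15, 12, 26, 11, 21, 28]
Pivot position: 6

After partitioning with pivot 28, the array becomes [7, 15, 12, 26, 11, 21, 28]. The pivot is placed at index 6. All elements to the left of the pivot are <= 28, and all elements to the right are > 28.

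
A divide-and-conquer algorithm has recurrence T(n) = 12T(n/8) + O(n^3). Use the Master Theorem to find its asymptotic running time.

Master Theorem for T(n) = 12T(n/8) + O(n^3):

a = 12, b = 8, c = 3
log_b(a) = log_8(12) = 1.1950

Case 3: c = 3 > log_8(12) = 1.1950
T(n) = O(n^3) = O(n^3)

For T(n) = 12T(n/8) + O(n^3): log_8(12) = 1.1950. This is Case 3 of the Master Theorem (c > log_b(a), work dominated by root), giving O(n^3).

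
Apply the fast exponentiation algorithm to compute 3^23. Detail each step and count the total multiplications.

Computing 3^23 by squaring (build up from 3^1; each line after the first costs one multiplication):

3^1 = 3
3^2 = (3^1)^2 = 3^2 = 9
3^4 = (3^2)^2 = 9^2 = 81
3^5 = 3 * 3^4 = 3 * 81 = 243
3^10 = (3^5)^2 = 243^2 = 59049
3^11 = 3 * 3^10 = 3 * 59049 = 177147
3^22 = (3^11)^2 = 177147^2 = 31381059609
3^23 = 3 * 3^22 = 3 * 31381059609 = 94143178827

Result: 94143178827
Multiplications needed: 7 (7 lines after 3^1)

3^23 = 94143178827. Using exponentiation by squaring, this requires 7 multiplications. The key idea: if the exponent is even, square the half-power; if odd, multiply by the base once.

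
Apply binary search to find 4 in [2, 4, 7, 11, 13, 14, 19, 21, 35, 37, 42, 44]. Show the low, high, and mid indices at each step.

Binary search for 4 in [2, 4, 7, 11, 13, 14, 19, 21, 35, 37, 42, 44]:

lo=0, hi=11, mid=5, arr[mid]=14 -> 14 > 4, search left half
lo=0, hi=4, mid=2, arr[mid]=7 -> 7 > 4, search left half
lo=0, hi=1, mid=0, arr[mid]=2 -> 2 < 4, search right half
lo=1, hi=1, mid=1, arr[mid]=4 -> Found target at index 1!

Binary search finds 4 at index 1 after 4 comparisons. The search repeatedly halves the search space by comparing with the middle element.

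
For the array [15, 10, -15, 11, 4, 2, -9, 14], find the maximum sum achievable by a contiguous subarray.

Using Kadane's algorithm on [15, 10, -15, 11, 4, 2, -9, 14]:

Scanning through the array:
Position 1 (value 10): max_ending_here = 25, max_so_far = 25
Position 2 (value -15): max_ending_here = 10, max_so_far = 25
Position 3 (value 11): max_ending_here = 21, max_so_far = 25
Position 4 (value 4): max_ending_here = 25, max_so_far = 25
Position 5 (value 2): max_ending_here = 27, max_so_far = 27
Position 6 (value -9): max_ending_here = 18, max_so_far = 27
Position 7 (value 14): max_ending_here = 32, max_so_far = 32

Maximum subarray: [15, 10, -15, 11, 4, 2, -9, 14]
Maximum sum: 32

The maximum subarray is [15, 10, -15, 11, 4, 2, -9, 14] with sum 32. This subarray runs from index 0 to index 7.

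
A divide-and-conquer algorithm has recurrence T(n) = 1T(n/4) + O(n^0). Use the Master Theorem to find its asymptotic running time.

Master Theorem for T(n) = 1T(n/4) + O(n^0):

a = 1, b = 4, c = 0
log_b(a) = log_4(1) = 0.0000

Case 2: c = 0 = log_4(1) = 0.0000
T(n) = O(n^0 log n) = O(log n)

For T(n) = 1T(n/4) + O(n^0): log_4(1) = 0.0000. This is Case 2 of the Master Theorem (c = log_b(a), equal work at all levels), giving O(log n).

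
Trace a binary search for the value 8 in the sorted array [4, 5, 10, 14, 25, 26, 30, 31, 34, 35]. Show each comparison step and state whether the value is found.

Binary search for 8 in [4, 5, 10, 14, 25, 26, 30, 31, 34, 35]:

lo=0, hi=9, mid=4, arr[mid]=25 -> 25 > 8, search left half
lo=0, hi=3, mid=1, arr[mid]=5 -> 5 < 8, search right half
lo=2, hi=3, mid=2, arr[mid]=10 -> 10 > 8, search left half
lo=2 > hi=1, target 8 not found

Binary search determines that 8 is not in the array after 3 comparisons. The search space was exhausted without finding the target.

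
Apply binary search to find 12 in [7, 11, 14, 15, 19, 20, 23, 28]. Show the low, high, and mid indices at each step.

Binary search for 12 in [7, 11, 14, 15, 19, 20, 23, 28]:

lo=0, hi=7, mid=3, arr[mid]=15 -> 15 > 12, search left half
lo=0, hi=2, mid=1, arr[mid]=11 -> 11 < 12, search right half
lo=2, hi=2, mid=2, arr[mid]=14 -> 14 > 12, search left half
lo=2 > hi=1, target 12 not found

Binary search determines that 12 is not in the array after 3 comparisons. The search space was exhausted without finding the target.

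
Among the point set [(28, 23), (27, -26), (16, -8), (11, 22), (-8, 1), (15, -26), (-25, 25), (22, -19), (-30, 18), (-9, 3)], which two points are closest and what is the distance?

Computing all pairwise distances among 10 points:

d((28, 23), (27, -26)) = 49.0102
d((28, 23), (16, -8)) = 33.2415
d((28, 23), (11, 22)) = 17.0294
d((28, 23), (-8, 1)) = 42.19
d((28, 23), (15, -26)) = 50.6952
d((28, 23), (-25, 25)) = 53.0377
d((28, 23), (22, -19)) = 42.4264
d((28, 23), (-30, 18)) = 58.2151
d((28, 23), (-9, 3)) = 42.0595
d((27, -26), (16, -8)) = 21.095
d((27, -26), (11, 22)) = 50.5964
d((27, -26), (-8, 1)) = 44.2041
d((27, -26), (15, -26)) = 12.0
d((27, -26), (-25, 25)) = 72.8354
d((27, -26), (22, -19)) = 8.6023
d((27, -26), (-30, 18)) = 72.0069
d((27, -26), (-9, 3)) = 46.2277
d((16, -8), (11, 22)) = 30.4138
d((16, -8), (-8, 1)) = 25.632
d((16, -8), (15, -26)) = 18.0278
d((16, -8), (-25, 25)) = 52.6308
d((16, -8), (22, -19)) = 12.53
d((16, -8), (-30, 18)) = 52.8394
d((16, -8), (-9, 3)) = 27.313
d((11, 22), (-8, 1)) = 28.3196
d((11, 22), (15, -26)) = 48.1664
d((11, 22), (-25, 25)) = 36.1248
d((11, 22), (22, -19)) = 42.45
d((11, 22), (-30, 18)) = 41.1947
d((11, 22), (-9, 3)) = 27.5862
d((-8, 1), (15, -26)) = 35.4683
d((-8, 1), (-25, 25)) = 29.4109
d((-8, 1), (22, -19)) = 36.0555
d((-8, 1), (-30, 18)) = 27.8029
d((-8, 1), (-9, 3)) = 2.2361 <-- minimum
d((15, -26), (-25, 25)) = 64.8151
d((15, -26), (22, -19)) = 9.8995
d((15, -26), (-30, 18)) = 62.9365
d((15, -26), (-9, 3)) = 37.6431
d((-25, 25), (22, -19)) = 64.3817
d((-25, 25), (-30, 18)) = 8.6023
d((-25, 25), (-9, 3)) = 27.2029
d((22, -19), (-30, 18)) = 63.8201
d((22, -19), (-9, 3)) = 38.0132
d((-30, 18), (-9, 3)) = 25.807

Closest pair: (-8, 1) and (-9, 3) with distance 2.2361

The closest pair is (-8, 1) and (-9, 3) with Euclidean distance 2.2361. For 10 points, brute-force pairwise comparison is shown above. For large n, the divide-and-conquer algorithm (sort by x, recurse on halves, check the dividing strip) achieves O(n log n).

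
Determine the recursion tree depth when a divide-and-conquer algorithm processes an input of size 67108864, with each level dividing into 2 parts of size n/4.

For divide and conquer with division factor 4:

Problem sizes at each level:
Level 0: 67108864
Level 1: 16777216
Level 2: 4194304
Level 3: 1048576
Level 4: 262144
Level 5: 65536
Level 6: 16384
Level 7: 4096
Level 8: 1024
Level 9: 256
Level 10: 64
Level 11: 16
Level 12: 4
Level 13: 1

The root is level 0 and the size-1 base case is level 13 (the tree spans levels 0 through 13, i.e. 14 levels counting the root), so the depth is the number of divisions: log_4(67108864) = 13

The recursion tree depth is log_4(67108864) = 13. At each level, the problem size is divided by 4, so it takes 13 divisions to reduce to a base case of size 1. The algorithm makes 2 recursive calls at each level.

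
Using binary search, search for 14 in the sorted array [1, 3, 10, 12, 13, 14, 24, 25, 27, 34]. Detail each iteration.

Binary search for 14 in [1, 3, 10, 12, 13, 14, 24, 25, 27, 34]:

lo=0, hi=9, mid=4, arr[mid]=13 -> 13 < 14, search right half
lo=5, hi=9, mid=7, arr[mid]=25 -> 25 > 14, search left half
lo=5, hi=6, mid=5, arr[mid]=14 -> Found target at index 5!

Binary search finds 14 at index 5 after 3 comparisons. The search repeatedly halves the search space by comparing with the middle element.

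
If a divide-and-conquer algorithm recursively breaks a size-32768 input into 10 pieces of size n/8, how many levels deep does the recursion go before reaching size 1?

For divide and conquer with division factor 8:

Problem sizes at each level:
Level 0: 32768
Level 1: 4096
Level 2: 512
Level 3: 64
Level 4: 8
Level 5: 1

The root is level 0 and the size-1 base case is level 5 (the tree spans levels 0 through 5, i.e. 6 levels counting the root), so the depth is the number of divisions: log_8(32768) = 5

The recursion tree depth is log_8(32768) = 5. At each level, the problem size is divided by 8, so it takes 5 divisions to reduce to a base case of size 1. The algorithm makes 10 recursive calls at each level.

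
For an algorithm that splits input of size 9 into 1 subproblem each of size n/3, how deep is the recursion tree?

For divide and conquer with division factor 3:

Problem sizes at each level:
Level 0: 9
Level 1: 3
Level 2: 1

The root is level 0 and the size-1 base case is level 2 (the tree spans levels 0 through 2, i.e. 3 levels counting the root), so the depth is the number of divisions: log_3(9) = 2

The recursion tree depth is log_3(9) = 2. At each level, the problem size is divided by 3, so it takes 2 divisions to reduce to a base case of size 1. The algorithm makes 1 recursive call at each level.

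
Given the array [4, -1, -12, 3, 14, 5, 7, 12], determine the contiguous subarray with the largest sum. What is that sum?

Using Kadane's algorithm on [4, -1, -12, 3, 14, 5, 7, 12]:

Scanning through the array:
Position 1 (value -1): max_ending_here = 3, max_so_far = 4
Position 2 (value -12): max_ending_here = -9, max_so_far = 4
Position 3 (value 3): max_ending_here = 3, max_so_far = 4
Position 4 (value 14): max_ending_here = 17, max_so_far = 17
Position 5 (value 5): max_ending_here = 22, max_so_far = 22
Position 6 (value 7): max_ending_here = 29, max_so_far = 29
Position 7 (value 12): max_ending_here = 41, max_so_far = 41

Maximum subarray: [3, 14, 5, 7, 12]
Maximum sum: 41

The maximum subarray is [3, 14, 5, 7, 12] with sum 41. This subarray runs from index 3 to index 7.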